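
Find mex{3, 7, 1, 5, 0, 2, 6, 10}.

The values 0, 1, 2, 3 are all present; 4 is the first non-negative integer missing from the set.

4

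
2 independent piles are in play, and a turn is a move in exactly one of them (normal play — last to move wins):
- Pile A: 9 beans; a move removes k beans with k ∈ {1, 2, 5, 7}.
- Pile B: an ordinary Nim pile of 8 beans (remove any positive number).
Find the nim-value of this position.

8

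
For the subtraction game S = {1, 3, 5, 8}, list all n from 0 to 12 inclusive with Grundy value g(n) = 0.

0, 2, 4, 6

Build the Grundy sequence with g(k) = mex{g(k−s) : s ∈ {1, 3, 5, 8}, s ≤ k}:
k:     0  1  2  3  4  5  6  7  8  9 10 11 12
g(k):  0  1  0  1  0  1  0  1  2  3  2  3  2
The P-positions (g = 0) in 0..12 are 0, 2, 4, 6.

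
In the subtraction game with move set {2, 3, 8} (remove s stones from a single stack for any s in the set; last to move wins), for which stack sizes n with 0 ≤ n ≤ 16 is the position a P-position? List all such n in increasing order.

0, 1, 5, 6, 10, 11, 15, 16

Compute g(0), g(1), … for moves {2, 3, 8}:
k:     0  1  2  3  4  5  6  7  8  9 10 11 12 13 14 15 16
g(k):  0  0  1  1  2  0  0  1  1  2  0  0  1  1  2  0  0
The P-positions (g = 0) in 0..16 are 0, 1, 5, 6, 10, 11, 15, 16.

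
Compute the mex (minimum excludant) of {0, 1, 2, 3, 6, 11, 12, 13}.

4

The values 0, 1, 2, 3 are all present; 4 is the first non-negative integer missing from the set.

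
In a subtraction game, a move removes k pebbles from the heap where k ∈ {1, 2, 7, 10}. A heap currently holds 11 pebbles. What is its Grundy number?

2

Grundy values for subtraction set {1, 2, 7, 10}:
g(0) = mex{} = 0
g(1) = mex{0} = 1
g(2) = mex{0,1} = 2
g(3) = mex{1,2} = 0
g(4) = mex{0,2} = 1
g(5) = mex{0,1} = 2
g(6) = mex{1,2} = 0
g(7) = mex{0,2} = 1
g(8) = mex{0,1} = 2
g(9) = mex{1,2} = 0
g(10) = mex{0,2} = 1
g(11) = mex{0,1} = 2
So g(11) = 2.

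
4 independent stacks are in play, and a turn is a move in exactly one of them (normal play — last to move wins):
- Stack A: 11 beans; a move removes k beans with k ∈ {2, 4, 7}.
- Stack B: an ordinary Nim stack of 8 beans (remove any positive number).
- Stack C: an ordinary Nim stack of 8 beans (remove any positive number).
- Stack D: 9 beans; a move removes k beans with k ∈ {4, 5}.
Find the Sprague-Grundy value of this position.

1

For stack A, compute g(0), g(1), … with moves {2, 4, 7}:
k:     0  1  2  3  4  5  6  7  8  9 10 11
g(k):  0  0  1  1  2  2  0  3  1  0  2  1
So g(11) = 1.
Stack B is a plain Nim stack of size 8, so its Grundy value is 8.
Stack C is a plain Nim stack of size 8, so its Grundy value is 8.
For stack D, compute g(0), g(1), … with moves {4, 5}:
g(0) = mex{} = 0
g(1) = mex{} = 0
g(2) = mex{} = 0
g(3) = mex{} = 0
g(4) = mex{0} = 1
g(5) = mex{0} = 1
g(6) = mex{0} = 1
g(7) = mex{0} = 1
g(8) = mex{0,1} = 2
g(9) = mex{1} = 0
So g(9) = 0.
By the Sprague-Grundy theorem, the Grundy value of a sum of independent games is the XOR of the component values.
Combined value = 1 XOR 8 XOR 8 XOR 0 = 1.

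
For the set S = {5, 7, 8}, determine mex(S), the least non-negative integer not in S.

0

0 is not in the set, so the mex is 0.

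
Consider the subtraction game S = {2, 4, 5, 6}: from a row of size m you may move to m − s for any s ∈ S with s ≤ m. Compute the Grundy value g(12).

2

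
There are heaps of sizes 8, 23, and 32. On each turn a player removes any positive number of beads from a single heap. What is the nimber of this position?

63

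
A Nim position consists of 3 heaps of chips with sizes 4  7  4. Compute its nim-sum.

Nim-sum: 4 ^ 7 ^ 4 = 7.

7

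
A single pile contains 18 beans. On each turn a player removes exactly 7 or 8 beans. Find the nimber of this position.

Build the Grundy sequence with g(k) = mex{g(k−s) : s ∈ {7, 8}, s ≤ k}:
k:     0  1  2  3  4  5  6  7  8  9 10 11 12 13 14 15 16 17 18
g(k):  0  0  0  0  0  0  0  1  1  1  1  1  1  1  2  0  0  0  0
So g(18) = 0.

0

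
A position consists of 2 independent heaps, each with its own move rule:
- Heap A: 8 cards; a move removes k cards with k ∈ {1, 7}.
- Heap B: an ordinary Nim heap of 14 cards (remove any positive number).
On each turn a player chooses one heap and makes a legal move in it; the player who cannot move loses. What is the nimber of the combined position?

14

Build the Grundy sequence for heap A with g(k) = mex{g(k−s) : s ∈ {1, 7}, s ≤ k}:
g(0) = mex{} = 0
g(1) = mex{0} = 1
g(2) = mex{1} = 0
g(3) = mex{0} = 1
g(4) = mex{1} = 0
g(5) = mex{0} = 1
g(6) = mex{1} = 0
g(7) = mex{0} = 1
g(8) = mex{1} = 0
So g(8) = 0.
Heap B is a plain Nim heap of size 14, so its Grundy value is 14.
The value of a disjunctive sum is the nim-sum of the parts.
Combined value = 0 XOR 14 = 14.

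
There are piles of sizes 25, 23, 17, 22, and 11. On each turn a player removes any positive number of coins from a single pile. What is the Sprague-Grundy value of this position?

Compute the nim-sum pairwise:
25 XOR 23 = 14
14 XOR 17 = 31
31 XOR 22 = 9
9 XOR 11 = 2

2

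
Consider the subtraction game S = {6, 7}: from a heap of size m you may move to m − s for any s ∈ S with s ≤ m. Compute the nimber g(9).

Grundy values for subtraction set {6, 7}:
k:     0  1  2  3  4  5  6  7  8  9
g(k):  0  0  0  0  0  0  1  1  1  1
So g(9) = 1.

1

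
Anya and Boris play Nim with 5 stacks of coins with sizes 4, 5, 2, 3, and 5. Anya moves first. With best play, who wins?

Nim-sum: 4 ^ 5 ^ 2 ^ 3 ^ 5 = 5.
The nim-sum is 5 ≠ 0, so this is an N-position: the player to move can win; Anya has a winning move.

Anya wins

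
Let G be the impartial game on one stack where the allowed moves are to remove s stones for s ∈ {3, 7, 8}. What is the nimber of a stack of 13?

2

Grundy values for subtraction set {3, 7, 8}:
k:     0  1  2  3  4  5  6  7  8  9 10 11 12 13
g(k):  0  0  0  1  1  1  0  2  2  1  3  0  0  2
So g(13) = 2.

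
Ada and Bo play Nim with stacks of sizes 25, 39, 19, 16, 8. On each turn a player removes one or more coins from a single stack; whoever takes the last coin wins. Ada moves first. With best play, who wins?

Ada wins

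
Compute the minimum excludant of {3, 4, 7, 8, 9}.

0 is not in the set, so the mex is 0.

0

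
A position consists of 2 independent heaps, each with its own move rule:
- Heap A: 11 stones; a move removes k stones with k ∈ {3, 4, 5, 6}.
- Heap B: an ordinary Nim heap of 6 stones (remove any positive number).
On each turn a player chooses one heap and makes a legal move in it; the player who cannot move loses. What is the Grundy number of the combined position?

6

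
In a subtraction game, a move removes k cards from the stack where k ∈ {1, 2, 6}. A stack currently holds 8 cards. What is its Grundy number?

Grundy values for subtraction set {1, 2, 6}:
g(0) = mex{} = 0
g(1) = mex{0} = 1
g(2) = mex{0,1} = 2
g(3) = mex{1,2} = 0
g(4) = mex{0,2} = 1
g(5) = mex{0,1} = 2
g(6) = mex{0,1,2} = 3
g(7) = mex{1,2,3} = 0
g(8) = mex{0,2,3} = 1
So g(8) = 1.

1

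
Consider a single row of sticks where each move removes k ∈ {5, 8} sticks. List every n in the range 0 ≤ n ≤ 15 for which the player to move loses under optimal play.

0, 1, 2, 3, 4, 13, 14, 15

Build the Grundy sequence with g(k) = mex{g(k−s) : s ∈ {5, 8}, s ≤ k}:
k:     0  1  2  3  4  5  6  7  8  9 10 11 12 13 14 15
g(k):  0  0  0  0  0  1  1  1  1  1  2  2  2  0  0  0
The P-positions (g = 0) in 0..15 are 0, 1, 2, 3, 4, 13, 14, 15.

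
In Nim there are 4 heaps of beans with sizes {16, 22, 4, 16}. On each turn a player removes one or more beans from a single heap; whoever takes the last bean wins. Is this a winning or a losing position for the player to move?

Nim-sum: 16 ^ 22 ^ 4 ^ 16 = 18.
The nim-sum is 18 ≠ 0, so this is an N-position: the player to move can win.

Winning position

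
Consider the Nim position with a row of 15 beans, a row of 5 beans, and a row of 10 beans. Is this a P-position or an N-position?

P-position

Nim-sum: 15 ^ 5 ^ 10 = 0.
The nim-sum is 0, so this is a P-position: the player to move is in a losing position under optimal play.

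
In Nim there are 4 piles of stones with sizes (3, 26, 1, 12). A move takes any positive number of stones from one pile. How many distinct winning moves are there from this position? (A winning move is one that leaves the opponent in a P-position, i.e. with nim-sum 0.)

Write each in binary and XOR column by column:
  00011  (3)
  11010  (26)
  00001  (1)
  01100  (12)
  -----
  10100  (20)
The overall nim-sum is X = 20. A pile of size p has a winning move iff p XOR X < p (reduce it to p XOR X).
  3: 3 XOR 20 = 23 ≥ 3 — no move.
  26: 26 XOR 20 = 14 < 26 — winning move (to 14).
  1: 1 XOR 20 = 21 ≥ 1 — no move.
  12: 12 XOR 20 = 24 ≥ 12 — no move.
That gives 1 winning move.

1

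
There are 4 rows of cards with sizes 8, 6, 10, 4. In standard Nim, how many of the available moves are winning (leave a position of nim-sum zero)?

Bitwise XOR of the heap sizes:
  1000  (8)
  0110  (6)
  1010  (10)
  0100  (4)
  ----
  0000  (0)
The nim-sum is already 0, so every move leaves a nonzero nim-sum — there are no winning moves.

0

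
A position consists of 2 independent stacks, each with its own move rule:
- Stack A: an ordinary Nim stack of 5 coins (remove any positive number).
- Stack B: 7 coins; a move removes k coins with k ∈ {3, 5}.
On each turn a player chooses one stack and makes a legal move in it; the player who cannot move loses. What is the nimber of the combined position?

Stack A is a plain Nim stack of size 5, so its Grundy value is 5.
Build the Grundy sequence for stack B with g(k) = mex{g(k−s) : s ∈ {3, 5}, s ≤ k}:
k:     0  1  2  3  4  5  6  7
g(k):  0  0  0  1  1  1  2  2
So g(7) = 2.
By the Sprague-Grundy theorem, the Grundy value of a sum of independent games is the XOR of the component values.
Combined value = 5 XOR 2 = 7.

7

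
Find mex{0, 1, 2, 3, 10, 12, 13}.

The values 0, 1, 2, 3 are all present; 4 is the first non-negative integer missing from the set.

4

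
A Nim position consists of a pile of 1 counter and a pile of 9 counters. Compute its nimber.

Compute the nim-sum pairwise:
1 XOR 9 = 8

8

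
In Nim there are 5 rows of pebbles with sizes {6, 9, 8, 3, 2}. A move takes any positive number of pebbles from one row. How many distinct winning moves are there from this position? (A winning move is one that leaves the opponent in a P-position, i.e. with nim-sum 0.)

Write each in binary and XOR column by column:
  0110  (6)
  1001  (9)
  1000  (8)
  0011  (3)
  0010  (2)
  ----
  0110  (6)
The overall nim-sum is X = 6. A row of size p has a winning move iff p XOR X < p (reduce it to p XOR X).
  6: 6 XOR 6 = 0 < 6 — winning move (to 0).
  9: 9 XOR 6 = 15 ≥ 9 — no move.
  8: 8 XOR 6 = 14 ≥ 8 — no move.
  3: 3 XOR 6 = 5 ≥ 3 — no move.
  2: 2 XOR 6 = 4 ≥ 2 — no move.
That gives 1 winning move.

1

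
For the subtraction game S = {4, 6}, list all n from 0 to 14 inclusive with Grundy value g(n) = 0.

0, 1, 2, 3, 10, 11, 12, 13

Build the Grundy sequence with g(k) = mex{g(k−s) : s ∈ {4, 6}, s ≤ k}:
g(0) = mex{} = 0
g(1) = mex{} = 0
g(2) = mex{} = 0
g(3) = mex{} = 0
g(4) = mex{0} = 1
g(5) = mex{0} = 1
g(6) = mex{0} = 1
g(7) = mex{0} = 1
g(8) = mex{0,1} = 2
g(9) = mex{0,1} = 2
g(10) = mex{1} = 0
g(11) = mex{1} = 0
g(12) = mex{1,2} = 0
g(13) = mex{1,2} = 0
g(14) = mex{0,2} = 1
The P-positions (g = 0) in 0..14 are 0, 1, 2, 3, 10, 11, 12, 13.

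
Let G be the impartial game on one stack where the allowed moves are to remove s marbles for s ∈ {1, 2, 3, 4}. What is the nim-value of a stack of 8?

3

Compute g(0), g(1), … for moves {1, 2, 3, 4}:
g(0) = mex{} = 0
g(1) = mex{0} = 1
g(2) = mex{0,1} = 2
g(3) = mex{0,1,2} = 3
g(4) = mex{0,1,2,3} = 4
g(5) = mex{1,2,3,4} = 0
g(6) = mex{0,2,3,4} = 1
g(7) = mex{0,1,3,4} = 2
g(8) = mex{0,1,2,4} = 3
So g(8) = 3.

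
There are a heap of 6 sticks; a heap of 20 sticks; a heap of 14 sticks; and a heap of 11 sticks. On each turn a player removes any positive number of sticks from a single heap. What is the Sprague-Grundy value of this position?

Write each in binary and XOR column by column:
  00110  (6)
  10100  (20)
  01110  (14)
  01011  (11)
  -----
  10111  (23)

23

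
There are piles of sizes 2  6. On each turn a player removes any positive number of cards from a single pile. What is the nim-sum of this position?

Bitwise XOR of the heap sizes:
  010  (2)
  110  (6)
  ---
  100  (4)

4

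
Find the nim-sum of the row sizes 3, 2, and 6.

Compute the nim-sum pairwise:
3 XOR 2 = 1
1 XOR 6 = 7

7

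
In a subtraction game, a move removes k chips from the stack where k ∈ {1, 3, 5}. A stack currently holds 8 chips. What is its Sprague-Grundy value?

0

Build the Grundy sequence with g(k) = mex{g(k−s) : s ∈ {1, 3, 5}, s ≤ k}:
k:     0  1  2  3  4  5  6  7  8
g(k):  0  1  0  1  0  1  0  1  0
So g(8) = 0.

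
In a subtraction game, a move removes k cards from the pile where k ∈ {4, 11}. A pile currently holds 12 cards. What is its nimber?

Grundy values for subtraction set {4, 11}:
k:     0  1  2  3  4  5  6  7  8  9 10 11 12
g(k):  0  0  0  0  1  1  1  1  0  0  0  2  1
So g(12) = 1.

1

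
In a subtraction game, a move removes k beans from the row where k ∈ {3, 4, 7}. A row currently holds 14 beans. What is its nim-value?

Grundy values for subtraction set {3, 4, 7}:
k:     0  1  2  3  4  5  6  7  8  9 10 11 12 13 14
g(k):  0  0  0  1  1  1  2  2  2  3  0  0  0  1  1
So g(14) = 1.

1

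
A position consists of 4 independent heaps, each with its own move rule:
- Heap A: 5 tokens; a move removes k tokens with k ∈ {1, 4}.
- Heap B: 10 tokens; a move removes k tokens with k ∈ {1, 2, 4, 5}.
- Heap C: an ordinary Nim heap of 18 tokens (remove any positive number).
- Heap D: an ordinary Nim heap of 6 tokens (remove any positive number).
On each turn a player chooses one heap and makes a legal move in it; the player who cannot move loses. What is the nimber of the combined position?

For heap A, compute g(0), g(1), … with moves {1, 4}:
k:     0  1  2  3  4  5
g(k):  0  1  0  1  2  0
So g(5) = 0.
For heap B, compute g(0), g(1), … with moves {1, 2, 4, 5}:
k:     0  1  2  3  4  5  6  7  8  9 10
g(k):  0  1  2  0  1  2  0  1  2  0  1
So g(10) = 1.
Heap C is a plain Nim heap of size 18, so its Grundy value is 18.
Heap D is a plain Nim heap of size 6, so its Grundy value is 6.
By the Sprague-Grundy theorem, the Grundy value of a sum of independent games is the XOR of the component values.
Combined value = 0 ⊕ 1 ⊕ 18 ⊕ 6 = 21.

21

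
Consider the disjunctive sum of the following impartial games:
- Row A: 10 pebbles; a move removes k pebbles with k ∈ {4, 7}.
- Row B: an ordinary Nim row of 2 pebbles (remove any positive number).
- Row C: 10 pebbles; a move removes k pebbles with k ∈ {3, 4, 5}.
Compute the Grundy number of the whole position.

0

For row A, compute g(0), g(1), … with moves {4, 7}:
g(0) = mex{} = 0
g(1) = mex{} = 0
g(2) = mex{} = 0
g(3) = mex{} = 0
g(4) = mex{0} = 1
g(5) = mex{0} = 1
g(6) = mex{0} = 1
g(7) = mex{0} = 1
g(8) = mex{0,1} = 2
g(9) = mex{0,1} = 2
g(10) = mex{0,1} = 2
So g(10) = 2.
Row B is a plain Nim row of size 2, so its Grundy value is 2.
For row C, compute g(0), g(1), … with moves {3, 4, 5}:
k:     0  1  2  3  4  5  6  7  8  9 10
g(k):  0  0  0  1  1  1  2  2  0  0  0
So g(10) = 0.
By the Sprague-Grundy theorem, the Grundy value of a sum of independent games is the XOR of the component values.
Combined value = 2 XOR 2 XOR 0 = 0.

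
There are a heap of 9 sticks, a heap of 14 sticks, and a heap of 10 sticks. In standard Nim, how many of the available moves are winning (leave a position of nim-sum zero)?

Compute the nim-sum pairwise:
9 XOR 14 = 7
7 XOR 10 = 13
The overall nim-sum is X = 13. A heap of size p has a winning move iff p XOR X < p (reduce it to p XOR X).
  9: 9 XOR 13 = 4 < 9 — winning move (to 4).
  14: 14 XOR 13 = 3 < 14 — winning move (to 3).
  10: 10 XOR 13 = 7 < 10 — winning move (to 7).
That gives 3 winning moves.

3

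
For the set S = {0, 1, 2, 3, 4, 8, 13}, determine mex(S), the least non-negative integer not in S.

The values 0, 1, 2, 3, 4 are all present; 5 is the first non-negative integer missing from the set.

5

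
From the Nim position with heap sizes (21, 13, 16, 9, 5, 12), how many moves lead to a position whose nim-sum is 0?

3

Compute the nim-sum pairwise:
21 ^ 13 = 24
24 ^ 16 = 8
8 ^ 9 = 1
1 ^ 5 = 4
4 ^ 12 = 8
The overall nim-sum is X = 8. A heap of size p has a winning move iff p XOR X < p (reduce it to p XOR X).
  21: 21 XOR 8 = 29 ≥ 21 — no move.
  13: 13 XOR 8 = 5 < 13 — winning move (to 5).
  16: 16 XOR 8 = 24 ≥ 16 — no move.
  9: 9 XOR 8 = 1 < 9 — winning move (to 1).
  5: 5 XOR 8 = 13 ≥ 5 — no move.
  12: 12 XOR 8 = 4 < 12 — winning move (to 4).
That gives 3 winning moves.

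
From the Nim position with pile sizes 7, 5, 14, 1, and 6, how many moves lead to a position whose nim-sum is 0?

Write each in binary and XOR column by column:
  0111  (7)
  0101  (5)
  1110  (14)
  0001  (1)
  0110  (6)
  ----
  1011  (11)
The overall nim-sum is X = 11. A pile of size p has a winning move iff p XOR X < p (reduce it to p XOR X).
  7: 7 XOR 11 = 12 ≥ 7 — no move.
  5: 5 XOR 11 = 14 ≥ 5 — no move.
  14: 14 XOR 11 = 5 < 14 — winning move (to 5).
  1: 1 XOR 11 = 10 ≥ 1 — no move.
  6: 6 XOR 11 = 13 ≥ 6 — no move.
That gives 1 winning move.

1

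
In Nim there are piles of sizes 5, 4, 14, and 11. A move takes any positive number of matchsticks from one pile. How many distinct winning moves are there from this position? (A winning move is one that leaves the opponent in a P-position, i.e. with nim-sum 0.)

3

Nim-sum: 5 ⊕ 4 ⊕ 14 ⊕ 11 = 4.
The overall nim-sum is X = 4. A pile of size p has a winning move iff p XOR X < p (reduce it to p XOR X).
  5: 5 XOR 4 = 1 < 5 — winning move (to 1).
  4: 4 XOR 4 = 0 < 4 — winning move (to 0).
  14: 14 XOR 4 = 10 < 14 — winning move (to 10).
  11: 11 XOR 4 = 15 ≥ 11 — no move.
That gives 3 winning moves.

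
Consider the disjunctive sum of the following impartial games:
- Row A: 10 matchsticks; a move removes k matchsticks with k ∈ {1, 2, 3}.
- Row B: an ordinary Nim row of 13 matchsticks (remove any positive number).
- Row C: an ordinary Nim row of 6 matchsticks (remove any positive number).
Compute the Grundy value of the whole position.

For row A, compute g(0), g(1), … with moves {1, 2, 3}:
g(0) = mex{} = 0
g(1) = mex{0} = 1
g(2) = mex{0,1} = 2
g(3) = mex{0,1,2} = 3
g(4) = mex{1,2,3} = 0
g(5) = mex{0,2,3} = 1
g(6) = mex{0,1,3} = 2
g(7) = mex{0,1,2} = 3
g(8) = mex{1,2,3} = 0
g(9) = mex{0,2,3} = 1
g(10) = mex{0,1,3} = 2
So g(10) = 2.
Row B is a plain Nim row of size 13, so its Grundy value is 13.
Row C is a plain Nim row of size 6, so its Grundy value is 6.
The value of a disjunctive sum is the nim-sum of the parts.
Combined value = 2 XOR 13 XOR 6 = 9.

9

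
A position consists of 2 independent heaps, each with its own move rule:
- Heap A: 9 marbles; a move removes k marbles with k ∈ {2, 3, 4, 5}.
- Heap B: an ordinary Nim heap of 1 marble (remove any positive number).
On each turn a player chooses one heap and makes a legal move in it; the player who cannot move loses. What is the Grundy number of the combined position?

0

Grundy values for heap A (subtraction set {2, 3, 4, 5}):
k:     0  1  2  3  4  5  6  7  8  9
g(k):  0  0  1  1  2  2  3  0  0  1
So g(9) = 1.
Heap B is a plain Nim heap of size 1, so its Grundy value is 1.
By the Sprague-Grundy theorem, the Grundy value of a sum of independent games is the XOR of the component values.
Combined value = 1 ⊕ 1 = 0.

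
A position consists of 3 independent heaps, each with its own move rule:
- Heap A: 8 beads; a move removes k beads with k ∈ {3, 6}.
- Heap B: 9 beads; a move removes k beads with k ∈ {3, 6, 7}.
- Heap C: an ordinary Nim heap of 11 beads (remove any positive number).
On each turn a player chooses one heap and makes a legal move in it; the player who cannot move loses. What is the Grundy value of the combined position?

For heap A, compute g(0), g(1), … with moves {3, 6}:
g(0) = mex{} = 0
g(1) = mex{} = 0
g(2) = mex{} = 0
g(3) = mex{0} = 1
g(4) = mex{0} = 1
g(5) = mex{0} = 1
g(6) = mex{0,1} = 2
g(7) = mex{0,1} = 2
g(8) = mex{0,1} = 2
So g(8) = 2.
Grundy values for heap B (subtraction set {3, 6, 7}):
k:     0  1  2  3  4  5  6  7  8  9
g(k):  0  0  0  1  1  1  2  2  2  3
So g(9) = 3.
Heap C is a plain Nim heap of size 11, so its Grundy value is 11.
The value of a disjunctive sum is the nim-sum of the parts.
Combined value = 2 XOR 3 XOR 11 = 10.

10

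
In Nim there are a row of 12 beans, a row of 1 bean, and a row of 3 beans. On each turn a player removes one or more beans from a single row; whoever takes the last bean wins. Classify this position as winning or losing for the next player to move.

Winning position

Write each in binary and XOR column by column:
  1100  (12)
  0001  (1)
  0011  (3)
  ----
  1110  (14)
The nim-sum is 14 ≠ 0, so this is an N-position: the player to move can win.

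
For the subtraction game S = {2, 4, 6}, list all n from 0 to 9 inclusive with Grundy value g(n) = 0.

Build the Grundy sequence with g(k) = mex{g(k−s) : s ∈ {2, 4, 6}, s ≤ k}:
k:     0  1  2  3  4  5  6  7  8  9
g(k):  0  0  1  1  2  2  3  3  0  0
The P-positions (g = 0) in 0..9 are 0, 1, 8, 9.

0, 1, 8, 9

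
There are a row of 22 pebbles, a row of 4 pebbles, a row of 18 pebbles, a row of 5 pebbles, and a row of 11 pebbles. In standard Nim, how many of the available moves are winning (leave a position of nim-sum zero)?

In binary:
  10110  (22)
  00100  (4)
  10010  (18)
  00101  (5)
  01011  (11)
  -----
  01110  (14)
The overall nim-sum is X = 14. A row of size p has a winning move iff p XOR X < p (reduce it to p XOR X).
  22: 22 XOR 14 = 24 ≥ 22 — no move.
  4: 4 XOR 14 = 10 ≥ 4 — no move.
  18: 18 XOR 14 = 28 ≥ 18 — no move.
  5: 5 XOR 14 = 11 ≥ 5 — no move.
  11: 11 XOR 14 = 5 < 11 — winning move (to 5).
That gives 1 winning move.

1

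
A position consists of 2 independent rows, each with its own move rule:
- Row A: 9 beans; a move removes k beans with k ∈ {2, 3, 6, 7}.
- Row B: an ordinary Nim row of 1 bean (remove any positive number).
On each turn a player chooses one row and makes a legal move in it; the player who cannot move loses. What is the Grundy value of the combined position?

1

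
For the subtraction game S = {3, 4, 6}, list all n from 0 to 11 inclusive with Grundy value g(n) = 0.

0, 1, 2, 9, 10, 11

Build the Grundy sequence with g(k) = mex{g(k−s) : s ∈ {3, 4, 6}, s ≤ k}:
k:     0  1  2  3  4  5  6  7  8  9 10 11
g(k):  0  0  0  1  1  1  2  2  2  0  0  0
The P-positions (g = 0) in 0..11 are 0, 1, 2, 9, 10, 11.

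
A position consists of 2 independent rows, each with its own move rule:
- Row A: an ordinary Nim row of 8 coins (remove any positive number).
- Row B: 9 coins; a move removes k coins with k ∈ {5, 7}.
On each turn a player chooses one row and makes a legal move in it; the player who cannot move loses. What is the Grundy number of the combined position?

Row A is a plain Nim row of size 8, so its Grundy value is 8.
Grundy values for row B (subtraction set {5, 7}):
g(0) = mex{} = 0
g(1) = mex{} = 0
g(2) = mex{} = 0
g(3) = mex{} = 0
g(4) = mex{} = 0
g(5) = mex{0} = 1
g(6) = mex{0} = 1
g(7) = mex{0} = 1
g(8) = mex{0} = 1
g(9) = mex{0} = 1
So g(9) = 1.
By the Sprague-Grundy theorem, the Grundy value of a sum of independent games is the XOR of the component values.
Combined value = 8 XOR 1 = 9.

9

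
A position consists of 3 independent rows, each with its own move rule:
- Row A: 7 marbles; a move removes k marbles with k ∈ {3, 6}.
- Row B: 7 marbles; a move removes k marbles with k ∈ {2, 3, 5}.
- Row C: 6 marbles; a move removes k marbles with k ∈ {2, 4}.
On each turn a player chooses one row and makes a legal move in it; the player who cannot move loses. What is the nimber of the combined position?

2

Grundy values for row A (subtraction set {3, 6}):
k:     0  1  2  3  4  5  6  7
g(k):  0  0  0  1  1  1  2  2
So g(7) = 2.
Build the Grundy sequence for row B with g(k) = mex{g(k−s) : s ∈ {2, 3, 5}, s ≤ k}:
k:     0  1  2  3  4  5  6  7
g(k):  0  0  1  1  2  2  3  0
So g(7) = 0.
Build the Grundy sequence for row C with g(k) = mex{g(k−s) : s ∈ {2, 4}, s ≤ k}:
g(0) = mex{} = 0
g(1) = mex{} = 0
g(2) = mex{0} = 1
g(3) = mex{0} = 1
g(4) = mex{0,1} = 2
g(5) = mex{0,1} = 2
g(6) = mex{1,2} = 0
So g(6) = 0.
By the Sprague-Grundy theorem, the Grundy value of a sum of independent games is the XOR of the component values.
Combined value = 2 XOR 0 XOR 0 = 2.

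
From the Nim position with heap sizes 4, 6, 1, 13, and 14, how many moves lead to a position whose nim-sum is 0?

Bitwise XOR of the heap sizes:
  0100  (4)
  0110  (6)
  0001  (1)
  1101  (13)
  1110  (14)
  ----
  0000  (0)
The nim-sum is already 0, so every move leaves a nonzero nim-sum — there are no winning moves.

0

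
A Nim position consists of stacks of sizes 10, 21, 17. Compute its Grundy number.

14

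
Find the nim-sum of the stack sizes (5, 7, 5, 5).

Bitwise XOR of the heap sizes:
  101  (5)
  111  (7)
  101  (5)
  101  (5)
  ---
  010  (2)

2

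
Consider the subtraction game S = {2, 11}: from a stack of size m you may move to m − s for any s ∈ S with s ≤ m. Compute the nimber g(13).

Grundy values for subtraction set {2, 11}:
g(0) = mex{} = 0
g(1) = mex{} = 0
g(2) = mex{0} = 1
g(3) = mex{0} = 1
g(4) = mex{1} = 0
g(5) = mex{1} = 0
g(6) = mex{0} = 1
g(7) = mex{0} = 1
g(8) = mex{1} = 0
g(9) = mex{1} = 0
g(10) = mex{0} = 1
g(11) = mex{0} = 1
g(12) = mex{0,1} = 2
g(13) = mex{1} = 0
So g(13) = 0.

0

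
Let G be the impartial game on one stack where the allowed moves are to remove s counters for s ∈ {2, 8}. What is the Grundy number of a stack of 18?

2

Build the Grundy sequence with g(k) = mex{g(k−s) : s ∈ {2, 8}, s ≤ k}:
k:     0  1  2  3  4  5  6  7  8  9 10 11 12 13 14 15 16 17 18
g(k):  0  0  1  1  0  0  1  1  2  2  0  0  1  1  0  0  1  1  2
So g(18) = 2.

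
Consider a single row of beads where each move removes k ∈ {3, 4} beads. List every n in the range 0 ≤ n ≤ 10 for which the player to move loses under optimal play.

Compute g(0), g(1), … for moves {3, 4}:
g(0) = mex{} = 0
g(1) = mex{} = 0
g(2) = mex{} = 0
g(3) = mex{0} = 1
g(4) = mex{0} = 1
g(5) = mex{0} = 1
g(6) = mex{0,1} = 2
g(7) = mex{1} = 0
g(8) = mex{1} = 0
g(9) = mex{1,2} = 0
g(10) = mex{0,2} = 1
The P-positions (g = 0) in 0..10 are 0, 1, 2, 7, 8, 9.

0, 1, 2, 7, 8, 9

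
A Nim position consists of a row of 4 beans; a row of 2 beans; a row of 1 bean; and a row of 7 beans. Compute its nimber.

0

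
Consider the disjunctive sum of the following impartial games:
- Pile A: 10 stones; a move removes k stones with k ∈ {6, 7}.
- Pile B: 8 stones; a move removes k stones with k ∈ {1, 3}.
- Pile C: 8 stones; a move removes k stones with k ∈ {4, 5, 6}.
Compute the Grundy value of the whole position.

3

Grundy values for pile A (subtraction set {6, 7}):
k:     0  1  2  3  4  5  6  7  8  9 10
g(k):  0  0  0  0  0  0  1  1  1  1  1
So g(10) = 1.
For pile B, compute g(0), g(1), … with moves {1, 3}:
g(0) = mex{} = 0
g(1) = mex{0} = 1
g(2) = mex{1} = 0
g(3) = mex{0} = 1
g(4) = mex{1} = 0
g(5) = mex{0} = 1
g(6) = mex{1} = 0
g(7) = mex{0} = 1
g(8) = mex{1} = 0
So g(8) = 0.
Grundy values for pile C (subtraction set {4, 5, 6}):
k:     0  1  2  3  4  5  6  7  8
g(k):  0  0  0  0  1  1  1  1  2
So g(8) = 2.
By the Sprague-Grundy theorem, the Grundy value of a sum of independent games is the XOR of the component values.
Combined value = 1 ⊕ 0 ⊕ 2 = 3.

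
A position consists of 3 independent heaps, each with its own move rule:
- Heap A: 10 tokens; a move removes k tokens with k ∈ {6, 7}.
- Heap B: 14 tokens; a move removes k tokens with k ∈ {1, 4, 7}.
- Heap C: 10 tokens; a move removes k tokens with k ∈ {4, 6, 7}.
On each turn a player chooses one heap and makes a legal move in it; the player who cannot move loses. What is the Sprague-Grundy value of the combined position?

2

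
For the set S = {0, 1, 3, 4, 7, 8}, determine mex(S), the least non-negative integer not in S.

The values 0, 1 are all present; 2 is the first non-negative integer missing from the set.

2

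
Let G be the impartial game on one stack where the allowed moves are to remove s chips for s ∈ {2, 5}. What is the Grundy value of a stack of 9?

1

Grundy values for subtraction set {2, 5}:
k:     0  1  2  3  4  5  6  7  8  9
g(k):  0  0  1  1  0  2  1  0  0  1
So g(9) = 1.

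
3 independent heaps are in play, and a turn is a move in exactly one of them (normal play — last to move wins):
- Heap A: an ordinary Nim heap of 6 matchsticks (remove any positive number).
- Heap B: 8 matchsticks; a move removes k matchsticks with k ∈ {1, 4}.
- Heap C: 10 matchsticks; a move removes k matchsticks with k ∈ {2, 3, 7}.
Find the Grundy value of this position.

Heap A is a plain Nim heap of size 6, so its Grundy value is 6.
For heap B, compute g(0), g(1), … with moves {1, 4}:
g(0) = mex{} = 0
g(1) = mex{0} = 1
g(2) = mex{1} = 0
g(3) = mex{0} = 1
g(4) = mex{0,1} = 2
g(5) = mex{1,2} = 0
g(6) = mex{0} = 1
g(7) = mex{1} = 0
g(8) = mex{0,2} = 1
So g(8) = 1.
Build the Grundy sequence for heap C with g(k) = mex{g(k−s) : s ∈ {2, 3, 7}, s ≤ k}:
g(0) = mex{} = 0
g(1) = mex{} = 0
g(2) = mex{0} = 1
g(3) = mex{0} = 1
g(4) = mex{0,1} = 2
g(5) = mex{1} = 0
g(6) = mex{1,2} = 0
g(7) = mex{0,2} = 1
g(8) = mex{0} = 1
g(9) = mex{0,1} = 2
g(10) = mex{1} = 0
So g(10) = 0.
By the Sprague-Grundy theorem, the Grundy value of a sum of independent games is the XOR of the component values.
Combined value = 6 XOR 1 XOR 0 = 7.

7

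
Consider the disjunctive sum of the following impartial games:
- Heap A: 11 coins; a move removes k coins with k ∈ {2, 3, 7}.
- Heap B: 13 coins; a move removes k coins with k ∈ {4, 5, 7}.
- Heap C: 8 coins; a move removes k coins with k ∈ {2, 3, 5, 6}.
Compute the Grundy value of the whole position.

Grundy values for heap A (subtraction set {2, 3, 7}):
g(0) = mex{} = 0
g(1) = mex{} = 0
g(2) = mex{0} = 1
g(3) = mex{0} = 1
g(4) = mex{0,1} = 2
g(5) = mex{1} = 0
g(6) = mex{1,2} = 0
g(7) = mex{0,2} = 1
g(8) = mex{0} = 1
g(9) = mex{0,1} = 2
g(10) = mex{1} = 0
g(11) = mex{1,2} = 0
So g(11) = 0.
Grundy values for heap B (subtraction set {4, 5, 7}):
k:     0  1  2  3  4  5  6  7  8  9 10 11 12 13
g(k):  0  0  0  0  1  1  1  1  2  2  2  0  0  0
So g(13) = 0.
For heap C, compute g(0), g(1), … with moves {2, 3, 5, 6}:
g(0) = mex{} = 0
g(1) = mex{} = 0
g(2) = mex{0} = 1
g(3) = mex{0} = 1
g(4) = mex{0,1} = 2
g(5) = mex{0,1} = 2
g(6) = mex{0,1,2} = 3
g(7) = mex{0,1,2} = 3
g(8) = mex{1,2,3} = 0
So g(8) = 0.
By the Sprague-Grundy theorem, the Grundy value of a sum of independent games is the XOR of the component values.
Combined value = 0 XOR 0 XOR 0 = 0.

0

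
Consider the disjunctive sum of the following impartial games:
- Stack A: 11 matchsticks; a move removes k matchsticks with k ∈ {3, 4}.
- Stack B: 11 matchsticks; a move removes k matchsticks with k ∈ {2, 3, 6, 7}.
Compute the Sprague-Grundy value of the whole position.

Grundy values for stack A (subtraction set {3, 4}):
k:     0  1  2  3  4  5  6  7  8  9 10 11
g(k):  0  0  0  1  1  1  2  0  0  0  1  1
So g(11) = 1.
Grundy values for stack B (subtraction set {2, 3, 6, 7}):
g(0) = mex{} = 0
g(1) = mex{} = 0
g(2) = mex{0} = 1
g(3) = mex{0} = 1
g(4) = mex{0,1} = 2
g(5) = mex{1} = 0
g(6) = mex{0,1,2} = 3
g(7) = mex{0,2} = 1
g(8) = mex{0,1,3} = 2
g(9) = mex{1,3} = 0
g(10) = mex{1,2} = 0
g(11) = mex{0,2} = 1
So g(11) = 1.
The value of a disjunctive sum is the nim-sum of the parts.
Combined value = 1 XOR 1 = 0.

0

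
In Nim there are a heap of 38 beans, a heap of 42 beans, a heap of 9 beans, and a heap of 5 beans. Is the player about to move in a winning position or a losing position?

Write each in binary and XOR column by column:
  100110  (38)
  101010  (42)
  001001  (9)
  000101  (5)
  ------
  000000  (0)
The nim-sum is 0, so this is a P-position: the player to move is in a losing position under optimal play.

Losing position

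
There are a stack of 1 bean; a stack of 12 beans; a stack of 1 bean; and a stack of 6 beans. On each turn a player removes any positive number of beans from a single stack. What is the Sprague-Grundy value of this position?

10

Nim-sum: 1 ⊕ 12 ⊕ 1 ⊕ 6 = 10.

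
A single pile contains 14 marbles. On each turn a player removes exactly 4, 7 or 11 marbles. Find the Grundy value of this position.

Grundy values for subtraction set {4, 7, 11}:
k:     0  1  2  3  4  5  6  7  8  9 10 11 12 13 14
g(k):  0  0  0  0  1  1  1  1  2  2  2  2  3  3  3
So g(14) = 3.

3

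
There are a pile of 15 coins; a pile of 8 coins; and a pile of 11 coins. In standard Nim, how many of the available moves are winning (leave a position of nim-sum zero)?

3

In binary:
  1111  (15)
  1000  (8)
  1011  (11)
  ----
  1100  (12)
The overall nim-sum is X = 12. A pile of size p has a winning move iff p XOR X < p (reduce it to p XOR X).
  15: 15 XOR 12 = 3 < 15 — winning move (to 3).
  8: 8 XOR 12 = 4 < 8 — winning move (to 4).
  11: 11 XOR 12 = 7 < 11 — winning move (to 7).
That gives 3 winning moves.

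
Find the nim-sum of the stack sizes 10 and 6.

12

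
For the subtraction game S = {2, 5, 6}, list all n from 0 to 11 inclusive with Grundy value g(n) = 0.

0, 1, 4, 8, 11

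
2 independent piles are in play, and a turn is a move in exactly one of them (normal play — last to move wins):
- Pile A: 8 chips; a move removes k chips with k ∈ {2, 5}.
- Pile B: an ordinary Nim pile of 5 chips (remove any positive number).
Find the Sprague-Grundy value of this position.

Grundy values for pile A (subtraction set {2, 5}):
g(0) = mex{} = 0
g(1) = mex{} = 0
g(2) = mex{0} = 1
g(3) = mex{0} = 1
g(4) = mex{1} = 0
g(5) = mex{0,1} = 2
g(6) = mex{0} = 1
g(7) = mex{1,2} = 0
g(8) = mex{1} = 0
So g(8) = 0.
Pile B is a plain Nim pile of size 5, so its Grundy value is 5.
The value of a disjunctive sum is the nim-sum of the parts.
Combined value = 0 XOR 5 = 5.

5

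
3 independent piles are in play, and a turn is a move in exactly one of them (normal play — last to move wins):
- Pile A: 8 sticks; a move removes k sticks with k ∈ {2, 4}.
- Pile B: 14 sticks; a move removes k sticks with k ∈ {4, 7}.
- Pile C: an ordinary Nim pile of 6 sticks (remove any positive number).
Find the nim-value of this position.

7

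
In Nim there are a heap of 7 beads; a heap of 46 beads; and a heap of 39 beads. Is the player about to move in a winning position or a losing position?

Nim-sum: 7 XOR 46 XOR 39 = 14.
The nim-sum is 14 ≠ 0, so this is an N-position: the player to move can win.

Winning position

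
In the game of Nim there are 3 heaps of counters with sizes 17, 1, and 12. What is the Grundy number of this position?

Compute the nim-sum pairwise:
17 XOR 1 = 16
16 XOR 12 = 28

28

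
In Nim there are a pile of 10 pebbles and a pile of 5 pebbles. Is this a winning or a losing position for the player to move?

Winning position

Nim-sum: 10 XOR 5 = 15.
The nim-sum is 15 ≠ 0, so this is an N-position: the player to move can win.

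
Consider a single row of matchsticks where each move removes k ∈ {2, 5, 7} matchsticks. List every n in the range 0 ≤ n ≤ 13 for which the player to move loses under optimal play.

0, 1, 4, 10, 13

Grundy values for subtraction set {2, 5, 7}:
g(0) = mex{} = 0
g(1) = mex{} = 0
g(2) = mex{0} = 1
g(3) = mex{0} = 1
g(4) = mex{1} = 0
g(5) = mex{0,1} = 2
g(6) = mex{0} = 1
g(7) = mex{0,1,2} = 3
g(8) = mex{0,1} = 2
g(9) = mex{0,1,3} = 2
g(10) = mex{1,2} = 0
g(11) = mex{0,1,2} = 3
g(12) = mex{0,2,3} = 1
g(13) = mex{1,2,3} = 0
The P-positions (g = 0) in 0..13 are 0, 1, 4, 10, 13.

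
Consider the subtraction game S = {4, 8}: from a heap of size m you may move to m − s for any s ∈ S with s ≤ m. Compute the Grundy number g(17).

1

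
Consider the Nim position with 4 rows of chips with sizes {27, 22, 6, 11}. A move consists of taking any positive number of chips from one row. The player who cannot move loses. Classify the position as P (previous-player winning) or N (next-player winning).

Compute the nim-sum pairwise:
27 ⊕ 22 = 13
13 ⊕ 6 = 11
11 ⊕ 11 = 0
The nim-sum is 0, so this is a P-position: the player to move is in a losing position under optimal play.

P-position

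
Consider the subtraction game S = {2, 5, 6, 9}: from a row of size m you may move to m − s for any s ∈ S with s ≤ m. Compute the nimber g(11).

0

Compute g(0), g(1), … for moves {2, 5, 6, 9}:
k:     0  1  2  3  4  5  6  7  8  9 10 11
g(k):  0  0  1  1  0  2  1  3  0  2  1  0
So g(11) = 0.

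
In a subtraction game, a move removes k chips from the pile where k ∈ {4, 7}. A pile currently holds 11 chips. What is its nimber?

Build the Grundy sequence with g(k) = mex{g(k−s) : s ∈ {4, 7}, s ≤ k}:
g(0) = mex{} = 0
g(1) = mex{} = 0
g(2) = mex{} = 0
g(3) = mex{} = 0
g(4) = mex{0} = 1
g(5) = mex{0} = 1
g(6) = mex{0} = 1
g(7) = mex{0} = 1
g(8) = mex{0,1} = 2
g(9) = mex{0,1} = 2
g(10) = mex{0,1} = 2
g(11) = mex{1} = 0
So g(11) = 0.

0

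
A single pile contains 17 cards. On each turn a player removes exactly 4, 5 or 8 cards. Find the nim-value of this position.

1

Build the Grundy sequence with g(k) = mex{g(k−s) : s ∈ {4, 5, 8}, s ≤ k}:
k:     0  1  2  3  4  5  6  7  8  9 10 11 12 13 14 15 16 17
g(k):  0  0  0  0  1  1  1  1  2  2  2  2  0  0  0  0  1  1
So g(17) = 1.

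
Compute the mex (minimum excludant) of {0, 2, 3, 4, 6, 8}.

1

0 is in the set but 1 is not, so the mex is 1.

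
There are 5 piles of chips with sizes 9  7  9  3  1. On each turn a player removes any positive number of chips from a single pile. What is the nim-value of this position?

5

Nim-sum: 9 ^ 7 ^ 9 ^ 3 ^ 1 = 5.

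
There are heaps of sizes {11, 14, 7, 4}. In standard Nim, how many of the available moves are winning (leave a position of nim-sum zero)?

3

Write each in binary and XOR column by column:
  1011  (11)
  1110  (14)
  0111  (7)
  0100  (4)
  ----
  0110  (6)
The overall nim-sum is X = 6. A heap of size p has a winning move iff p XOR X < p (reduce it to p XOR X).
  11: 11 XOR 6 = 13 ≥ 11 — no move.
  14: 14 XOR 6 = 8 < 14 — winning move (to 8).
  7: 7 XOR 6 = 1 < 7 — winning move (to 1).
  4: 4 XOR 6 = 2 < 4 — winning move (to 2).
That gives 3 winning moves.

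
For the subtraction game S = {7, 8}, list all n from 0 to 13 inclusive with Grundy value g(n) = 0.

Grundy values for subtraction set {7, 8}:
k:     0  1  2  3  4  5  6  7  8  9 10 11 12 13
g(k):  0  0  0  0  0  0  0  1  1  1  1  1  1  1
The P-positions (g = 0) in 0..13 are 0, 1, 2, 3, 4, 5, 6.

0, 1, 2, 3, 4, 5, 6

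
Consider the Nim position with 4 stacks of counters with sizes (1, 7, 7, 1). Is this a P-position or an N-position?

P-position

Compute the nim-sum pairwise:
1 XOR 7 = 6
6 XOR 7 = 1
1 XOR 1 = 0
The nim-sum is 0, so this is a P-position: the player to move is in a losing position under optimal play.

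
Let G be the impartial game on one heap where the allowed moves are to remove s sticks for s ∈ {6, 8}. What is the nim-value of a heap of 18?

Build the Grundy sequence with g(k) = mex{g(k−s) : s ∈ {6, 8}, s ≤ k}:
k:     0  1  2  3  4  5  6  7  8  9 10 11 12 13 14 15 16 17 18
g(k):  0  0  0  0  0  0  1  1  1  1  1  1  2  2  0  0  0  0  0
So g(18) = 0.

0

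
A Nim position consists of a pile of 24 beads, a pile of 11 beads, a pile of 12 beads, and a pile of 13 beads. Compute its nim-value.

18

Nim-sum: 24 ⊕ 11 ⊕ 12 ⊕ 13 = 18.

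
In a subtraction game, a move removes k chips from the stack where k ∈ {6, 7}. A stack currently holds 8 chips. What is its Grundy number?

1

Compute g(0), g(1), … for moves {6, 7}:
k:     0  1  2  3  4  5  6  7  8
g(k):  0  0  0  0  0  0  1  1  1
So g(8) = 1.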